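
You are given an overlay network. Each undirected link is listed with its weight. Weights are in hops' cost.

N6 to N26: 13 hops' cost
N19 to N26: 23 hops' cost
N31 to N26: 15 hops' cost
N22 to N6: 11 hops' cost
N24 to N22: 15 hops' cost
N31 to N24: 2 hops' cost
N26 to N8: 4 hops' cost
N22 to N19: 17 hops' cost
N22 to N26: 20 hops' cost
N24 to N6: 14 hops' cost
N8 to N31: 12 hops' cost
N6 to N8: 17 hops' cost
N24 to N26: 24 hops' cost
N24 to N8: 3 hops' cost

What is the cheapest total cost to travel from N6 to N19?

Shortest distances from N6:
N6: 0
N22: 11  (via N6)
N26: 13  (via N6)
N24: 14  (via N6)
N31: 16  (via N24)
N8: 17  (via N6)
N19: 28  (via N22)
Shortest route: N6–N22–N19 = 28 hops' cost.

28 hops' cost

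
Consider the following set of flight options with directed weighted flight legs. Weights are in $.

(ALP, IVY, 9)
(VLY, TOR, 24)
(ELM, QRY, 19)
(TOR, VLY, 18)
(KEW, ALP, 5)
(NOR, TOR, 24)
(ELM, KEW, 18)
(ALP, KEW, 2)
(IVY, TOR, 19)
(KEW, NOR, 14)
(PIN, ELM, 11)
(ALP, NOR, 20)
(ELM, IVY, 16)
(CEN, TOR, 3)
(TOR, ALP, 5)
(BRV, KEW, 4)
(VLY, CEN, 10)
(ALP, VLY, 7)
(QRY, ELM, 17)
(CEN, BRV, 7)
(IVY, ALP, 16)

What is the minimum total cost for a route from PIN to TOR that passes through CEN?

$54

Shortest PIN→CEN: PIN–ELM–KEW–ALP–VLY–CEN = 51
Best CEN to TOR: CEN–TOR costing 3
Total via CEN: 51 + 3 = $54.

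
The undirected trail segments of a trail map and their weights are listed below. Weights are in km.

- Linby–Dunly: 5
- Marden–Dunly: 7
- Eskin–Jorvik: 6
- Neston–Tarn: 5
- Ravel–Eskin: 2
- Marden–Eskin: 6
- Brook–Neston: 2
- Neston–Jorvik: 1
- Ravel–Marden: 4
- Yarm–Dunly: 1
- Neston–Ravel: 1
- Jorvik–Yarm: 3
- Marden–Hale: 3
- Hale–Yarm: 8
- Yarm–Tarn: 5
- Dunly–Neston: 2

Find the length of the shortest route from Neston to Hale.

Shortest distances from Neston:
Neston: 0
Ravel: 1  (via Neston)
Jorvik: 1  (via Neston)
Dunly: 2  (via Neston)
Brook: 2  (via Neston)
Yarm: 3  (via Dunly)
Eskin: 3  (via Ravel)
Tarn: 5  (via Neston)
Marden: 5  (via Ravel)
Linby: 7  (via Dunly)
Hale: 8  (via Marden)
Shortest route: Neston–Ravel–Marden–Hale = 8 km.

8 km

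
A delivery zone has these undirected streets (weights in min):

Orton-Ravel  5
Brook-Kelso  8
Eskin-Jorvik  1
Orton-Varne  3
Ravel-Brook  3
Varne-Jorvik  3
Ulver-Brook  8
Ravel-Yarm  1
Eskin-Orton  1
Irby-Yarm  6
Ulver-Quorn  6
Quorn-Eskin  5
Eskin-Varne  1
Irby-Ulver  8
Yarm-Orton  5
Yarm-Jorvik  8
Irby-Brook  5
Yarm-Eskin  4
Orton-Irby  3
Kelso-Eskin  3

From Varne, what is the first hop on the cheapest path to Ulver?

Enumerating some paths:
Varne - Eskin - Orton - Irby - Ulver: 1+1+3+8 = 13
Varne - Eskin - Quorn - Ulver: 1+5+6 = 12
The minimum is 12 min via Varne - Eskin - Quorn - Ulver.
So from Varne the first move is to Eskin.

Eskin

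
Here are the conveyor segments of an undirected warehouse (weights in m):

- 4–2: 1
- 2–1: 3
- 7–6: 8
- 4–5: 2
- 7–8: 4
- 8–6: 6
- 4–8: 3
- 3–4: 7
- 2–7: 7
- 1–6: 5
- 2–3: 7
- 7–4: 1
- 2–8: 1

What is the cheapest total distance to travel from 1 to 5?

6 m

Shortest distances from 1:
1: 0
2: 3  (via 1)
4: 4  (via 2)
8: 4  (via 2)
6: 5  (via 1)
7: 5  (via 4)
5: 6  (via 4)
Shortest route: 1–2–4–5 = 6 m.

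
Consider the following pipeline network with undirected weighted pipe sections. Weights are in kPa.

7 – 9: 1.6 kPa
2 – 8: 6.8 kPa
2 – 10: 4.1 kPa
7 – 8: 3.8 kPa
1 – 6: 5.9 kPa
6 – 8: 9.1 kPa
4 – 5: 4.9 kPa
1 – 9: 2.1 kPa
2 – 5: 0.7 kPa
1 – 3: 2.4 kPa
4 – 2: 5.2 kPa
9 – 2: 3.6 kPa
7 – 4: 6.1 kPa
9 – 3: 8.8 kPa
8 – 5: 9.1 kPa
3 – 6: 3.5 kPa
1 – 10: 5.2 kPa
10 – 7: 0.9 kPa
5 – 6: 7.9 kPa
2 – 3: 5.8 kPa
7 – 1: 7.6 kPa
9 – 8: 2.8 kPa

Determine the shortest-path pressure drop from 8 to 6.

Candidate routes:
8 → 9 → 1 → 6: 2.8+2.1+5.9 = 10.8
8 → 6: 9.1 = 9.1
8 → 9 → 1 → 3 → 6: 2.8+2.1+2.4+3.5 = 10.8
8 → 7 → 9 → 1 → 3 → 6: 3.8+1.6+2.1+2.4+3.5 = 13.4
Cheapest is 8 → 6 at 9.1 kPa.

9.1 kPa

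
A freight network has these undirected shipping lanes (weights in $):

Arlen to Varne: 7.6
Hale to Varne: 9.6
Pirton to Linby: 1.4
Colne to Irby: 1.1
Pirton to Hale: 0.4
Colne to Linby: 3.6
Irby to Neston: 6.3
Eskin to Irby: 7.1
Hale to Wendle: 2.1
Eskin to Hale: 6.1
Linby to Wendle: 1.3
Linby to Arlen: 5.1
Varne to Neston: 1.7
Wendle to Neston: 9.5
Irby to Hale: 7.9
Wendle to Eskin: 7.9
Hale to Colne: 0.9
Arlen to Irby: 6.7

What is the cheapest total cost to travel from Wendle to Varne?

$11.2

Candidate routes:
Wendle–Linby–Pirton–Hale–Varne: 1.3+1.4+0.4+9.6 = 12.7
Wendle–Neston–Varne: 9.5+1.7 = 11.2
Wendle–Hale–Varne: 2.1+9.6 = 11.7
Wendle–Hale–Colne–Irby–Neston–Varne: 2.1+0.9+1.1+6.3+1.7 = 12.1
The minimum is $11.2 via Wendle–Neston–Varne.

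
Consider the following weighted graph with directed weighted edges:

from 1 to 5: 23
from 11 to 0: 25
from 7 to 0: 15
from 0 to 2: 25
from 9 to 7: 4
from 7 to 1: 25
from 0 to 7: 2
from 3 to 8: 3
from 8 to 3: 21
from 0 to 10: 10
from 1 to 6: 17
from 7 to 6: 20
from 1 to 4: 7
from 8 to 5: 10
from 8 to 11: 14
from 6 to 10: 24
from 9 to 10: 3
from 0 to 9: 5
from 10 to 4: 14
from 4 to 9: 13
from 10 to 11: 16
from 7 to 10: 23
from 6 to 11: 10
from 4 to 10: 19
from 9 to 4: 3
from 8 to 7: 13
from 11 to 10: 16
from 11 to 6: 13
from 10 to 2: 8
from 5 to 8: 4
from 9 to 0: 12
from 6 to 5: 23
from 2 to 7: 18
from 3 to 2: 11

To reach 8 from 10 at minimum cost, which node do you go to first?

Compare a few routes:
10 → 2 → 7 → 6 → 5 → 8: 8+18+20+23+4 = 73
10 → 11 → 6 → 5 → 8: 16+13+23+4 = 56
The minimum is 56 via 10 → 11 → 6 → 5 → 8.
So from 10 the first move is to 11.

11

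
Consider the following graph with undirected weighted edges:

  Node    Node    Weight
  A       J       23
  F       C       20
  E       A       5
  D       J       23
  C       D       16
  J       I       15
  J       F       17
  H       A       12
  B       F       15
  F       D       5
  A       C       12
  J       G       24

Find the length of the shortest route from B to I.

47

Settle nodes by increasing distance from B:
B: 0
F: 15  (via B)
D: 20  (via F)
J: 32  (via F)
C: 35  (via F)
A: 47  (via C)
I: 47  (via J)
Shortest route: B → F → J → I = 47.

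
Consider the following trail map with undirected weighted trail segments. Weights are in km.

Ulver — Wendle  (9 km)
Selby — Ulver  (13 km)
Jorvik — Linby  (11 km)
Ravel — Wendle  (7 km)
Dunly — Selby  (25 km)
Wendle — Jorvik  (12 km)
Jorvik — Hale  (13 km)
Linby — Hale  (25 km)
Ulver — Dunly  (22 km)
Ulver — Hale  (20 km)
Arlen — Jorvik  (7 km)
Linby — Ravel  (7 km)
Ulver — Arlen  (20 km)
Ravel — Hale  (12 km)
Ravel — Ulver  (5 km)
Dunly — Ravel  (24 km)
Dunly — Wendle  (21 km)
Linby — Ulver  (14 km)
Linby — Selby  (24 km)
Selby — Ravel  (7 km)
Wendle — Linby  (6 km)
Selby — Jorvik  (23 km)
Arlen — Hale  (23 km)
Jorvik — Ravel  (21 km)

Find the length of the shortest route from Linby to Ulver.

Running Dijkstra from Linby:
Linby: 0
Wendle: 6  (via Linby)
Ravel: 7  (via Linby)
Jorvik: 11  (via Linby)
Ulver: 12  (via Ravel)
Shortest route: Linby → Ravel → Ulver = 12 km.

12 km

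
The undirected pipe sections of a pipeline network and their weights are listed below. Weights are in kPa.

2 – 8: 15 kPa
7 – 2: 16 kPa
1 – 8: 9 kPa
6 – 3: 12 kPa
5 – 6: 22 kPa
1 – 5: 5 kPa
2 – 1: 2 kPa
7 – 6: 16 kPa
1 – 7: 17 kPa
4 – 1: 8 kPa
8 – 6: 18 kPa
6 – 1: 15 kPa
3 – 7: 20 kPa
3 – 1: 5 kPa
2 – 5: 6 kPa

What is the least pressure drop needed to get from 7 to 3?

20 kPa

Running Dijkstra from 7:
7: 0
2: 16  (via 7)
6: 16  (via 7)
1: 17  (via 7)
3: 20  (via 7)
Shortest route: 7–3 = 20 kPa.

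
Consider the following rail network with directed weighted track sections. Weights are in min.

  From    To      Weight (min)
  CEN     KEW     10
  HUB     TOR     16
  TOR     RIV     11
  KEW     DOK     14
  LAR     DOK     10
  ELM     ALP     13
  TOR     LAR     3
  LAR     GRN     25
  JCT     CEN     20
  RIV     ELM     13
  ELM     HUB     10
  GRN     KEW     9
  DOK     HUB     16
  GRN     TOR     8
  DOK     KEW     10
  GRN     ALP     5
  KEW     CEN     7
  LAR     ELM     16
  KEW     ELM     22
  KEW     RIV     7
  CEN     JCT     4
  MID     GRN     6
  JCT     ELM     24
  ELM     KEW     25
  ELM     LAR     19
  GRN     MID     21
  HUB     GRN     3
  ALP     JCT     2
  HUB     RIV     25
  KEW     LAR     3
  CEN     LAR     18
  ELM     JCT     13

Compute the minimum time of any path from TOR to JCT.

Enumerating some paths:
TOR - LAR - ELM - JCT: 3+16+13 = 32
TOR - LAR - DOK - KEW - CEN - JCT: 3+10+10+7+4 = 34
TOR - LAR - ELM - ALP - JCT: 3+16+13+2 = 34
Cheapest is TOR - LAR - ELM - JCT at 32 min.

32 min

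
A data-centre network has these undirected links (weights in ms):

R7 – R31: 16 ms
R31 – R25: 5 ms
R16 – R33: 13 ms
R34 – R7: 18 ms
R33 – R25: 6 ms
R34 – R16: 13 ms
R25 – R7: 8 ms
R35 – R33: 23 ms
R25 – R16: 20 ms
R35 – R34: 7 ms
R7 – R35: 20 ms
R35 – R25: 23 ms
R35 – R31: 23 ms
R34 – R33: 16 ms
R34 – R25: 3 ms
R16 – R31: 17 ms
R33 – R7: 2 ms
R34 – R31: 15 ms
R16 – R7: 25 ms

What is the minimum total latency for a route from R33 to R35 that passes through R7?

Best R33 to R7: R33–R7 costing 2
Shortest R7→R35: R7–R25–R34–R35 = 18
Total via R7: 2 + 18 = 20 ms.

20 ms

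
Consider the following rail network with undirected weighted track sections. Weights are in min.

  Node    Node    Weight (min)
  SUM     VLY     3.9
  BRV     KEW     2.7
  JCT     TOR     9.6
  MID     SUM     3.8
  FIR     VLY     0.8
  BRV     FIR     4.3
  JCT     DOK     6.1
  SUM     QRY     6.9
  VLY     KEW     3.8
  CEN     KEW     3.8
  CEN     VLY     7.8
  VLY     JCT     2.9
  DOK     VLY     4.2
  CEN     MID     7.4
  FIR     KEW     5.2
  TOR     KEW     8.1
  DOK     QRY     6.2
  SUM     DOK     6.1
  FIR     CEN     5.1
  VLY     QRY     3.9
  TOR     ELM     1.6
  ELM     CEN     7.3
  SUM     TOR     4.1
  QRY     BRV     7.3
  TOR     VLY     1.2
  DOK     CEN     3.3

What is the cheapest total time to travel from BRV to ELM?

Settle nodes by increasing distance from BRV:
BRV: 0
KEW: 2.7  (via BRV)
FIR: 4.3  (via BRV)
VLY: 5.1  (via FIR)
TOR: 6.3  (via VLY)
CEN: 6.5  (via KEW)
QRY: 7.3  (via BRV)
ELM: 7.9  (via TOR)
Shortest route: BRV → FIR → VLY → TOR → ELM = 7.9 min.

7.9 min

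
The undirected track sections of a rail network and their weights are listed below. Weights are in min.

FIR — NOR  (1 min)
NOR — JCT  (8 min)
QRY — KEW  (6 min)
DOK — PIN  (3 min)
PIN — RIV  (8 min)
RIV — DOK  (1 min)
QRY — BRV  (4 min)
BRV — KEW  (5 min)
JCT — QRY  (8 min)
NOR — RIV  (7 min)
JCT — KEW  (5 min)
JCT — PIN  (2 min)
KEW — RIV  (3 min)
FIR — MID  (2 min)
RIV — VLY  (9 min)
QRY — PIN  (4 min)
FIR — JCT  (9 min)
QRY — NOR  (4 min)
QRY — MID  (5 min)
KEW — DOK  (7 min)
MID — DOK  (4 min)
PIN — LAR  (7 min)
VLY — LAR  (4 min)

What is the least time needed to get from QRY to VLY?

Shortest distances from QRY:
QRY: 0
PIN: 4  (via QRY)
NOR: 4  (via QRY)
BRV: 4  (via QRY)
MID: 5  (via QRY)
FIR: 5  (via NOR)
JCT: 6  (via PIN)
KEW: 6  (via QRY)
DOK: 7  (via PIN)
RIV: 8  (via DOK)
LAR: 11  (via PIN)
VLY: 15  (via LAR)
Shortest route: QRY → PIN → LAR → VLY = 15 min.

15 min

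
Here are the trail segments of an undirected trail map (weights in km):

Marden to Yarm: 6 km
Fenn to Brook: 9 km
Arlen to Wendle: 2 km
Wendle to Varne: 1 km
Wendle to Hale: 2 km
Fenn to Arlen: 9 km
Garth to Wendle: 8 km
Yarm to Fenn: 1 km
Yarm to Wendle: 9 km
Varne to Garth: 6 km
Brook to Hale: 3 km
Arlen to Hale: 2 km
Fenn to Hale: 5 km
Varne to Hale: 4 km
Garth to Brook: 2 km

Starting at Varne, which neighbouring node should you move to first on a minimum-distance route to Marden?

Wendle

Enumerating some paths:
Varne–Wendle–Yarm–Marden: 1+9+6 = 16
Varne–Wendle–Hale–Fenn–Yarm–Marden: 1+2+5+1+6 = 15
The minimum is 15 km via Varne–Wendle–Hale–Fenn–Yarm–Marden.
So from Varne the first move is to Wendle.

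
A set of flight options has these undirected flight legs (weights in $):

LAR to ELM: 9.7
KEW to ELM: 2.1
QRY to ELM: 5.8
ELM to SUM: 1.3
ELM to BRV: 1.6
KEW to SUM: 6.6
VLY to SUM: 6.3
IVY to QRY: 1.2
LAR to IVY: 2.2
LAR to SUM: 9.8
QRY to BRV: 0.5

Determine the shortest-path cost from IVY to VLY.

$10.9

Shortest distances from IVY:
IVY: 0
QRY: 1.2  (via IVY)
BRV: 1.7  (via QRY)
LAR: 2.2  (via IVY)
ELM: 3.3  (via BRV)
SUM: 4.6  (via ELM)
KEW: 5.4  (via ELM)
VLY: 10.9  (via SUM)
Shortest route: IVY–QRY–BRV–ELM–SUM–VLY = $10.9.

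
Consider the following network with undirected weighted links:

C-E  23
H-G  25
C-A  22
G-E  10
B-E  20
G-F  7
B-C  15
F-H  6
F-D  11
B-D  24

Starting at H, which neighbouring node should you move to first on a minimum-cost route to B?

F

Candidate routes:
H → F → D → B: 6+11+24 = 41
H → F → G → E → B: 6+7+10+20 = 43
The minimum is 41 via H → F → D → B.
So from H the first move is to F.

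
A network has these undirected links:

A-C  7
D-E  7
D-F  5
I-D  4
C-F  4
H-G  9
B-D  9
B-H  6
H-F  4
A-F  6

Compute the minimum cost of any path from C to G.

Settle nodes by increasing distance from C:
C: 0
F: 4  (via C)
A: 7  (via C)
H: 8  (via F)
D: 9  (via F)
I: 13  (via D)
B: 14  (via H)
E: 16  (via D)
G: 17  (via H)
Shortest route: C → F → H → G = 17.

17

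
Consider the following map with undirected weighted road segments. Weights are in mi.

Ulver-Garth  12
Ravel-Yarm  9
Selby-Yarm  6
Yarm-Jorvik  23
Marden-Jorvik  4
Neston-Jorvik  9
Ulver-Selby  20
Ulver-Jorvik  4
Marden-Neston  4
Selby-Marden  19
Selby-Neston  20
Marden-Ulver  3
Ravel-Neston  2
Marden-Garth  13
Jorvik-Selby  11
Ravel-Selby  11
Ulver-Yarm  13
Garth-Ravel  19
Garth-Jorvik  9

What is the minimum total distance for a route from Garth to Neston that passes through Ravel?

Shortest Garth→Ravel: Garth–Ravel = 19
Best Ravel to Neston: Ravel–Neston costing 2
Total via Ravel: 19 + 2 = 21 mi.

21 mi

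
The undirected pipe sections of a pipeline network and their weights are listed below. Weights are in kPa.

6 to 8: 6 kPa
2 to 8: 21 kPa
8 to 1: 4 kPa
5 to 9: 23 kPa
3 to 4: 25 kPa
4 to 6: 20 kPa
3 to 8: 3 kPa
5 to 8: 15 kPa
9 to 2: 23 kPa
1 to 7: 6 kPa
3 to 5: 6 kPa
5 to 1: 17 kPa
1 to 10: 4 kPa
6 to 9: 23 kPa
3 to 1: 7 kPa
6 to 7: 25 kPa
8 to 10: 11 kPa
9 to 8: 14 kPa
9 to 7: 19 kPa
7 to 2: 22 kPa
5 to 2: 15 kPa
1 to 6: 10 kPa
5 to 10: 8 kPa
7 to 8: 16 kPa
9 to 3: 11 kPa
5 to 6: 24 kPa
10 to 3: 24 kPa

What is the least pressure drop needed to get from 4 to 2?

46 kPa

Running Dijkstra from 4:
4: 0
6: 20  (via 4)
3: 25  (via 4)
8: 26  (via 6)
1: 30  (via 6)
5: 31  (via 3)
10: 34  (via 1)
7: 36  (via 1)
9: 36  (via 3)
2: 46  (via 5)
Shortest route: 4 → 3 → 5 → 2 = 46 kPa.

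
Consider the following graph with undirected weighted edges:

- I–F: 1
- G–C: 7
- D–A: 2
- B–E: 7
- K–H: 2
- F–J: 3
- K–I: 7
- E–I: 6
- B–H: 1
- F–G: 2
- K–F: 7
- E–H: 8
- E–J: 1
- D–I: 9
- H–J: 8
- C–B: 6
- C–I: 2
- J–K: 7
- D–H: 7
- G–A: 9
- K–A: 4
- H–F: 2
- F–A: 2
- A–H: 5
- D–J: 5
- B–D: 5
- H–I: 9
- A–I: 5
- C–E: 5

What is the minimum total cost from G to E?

Enumerating some paths:
G → F → J → E: 2+3+1 = 6
G → F → I → E: 2+1+6 = 9
The minimum is 6 via G → F → J → E.

6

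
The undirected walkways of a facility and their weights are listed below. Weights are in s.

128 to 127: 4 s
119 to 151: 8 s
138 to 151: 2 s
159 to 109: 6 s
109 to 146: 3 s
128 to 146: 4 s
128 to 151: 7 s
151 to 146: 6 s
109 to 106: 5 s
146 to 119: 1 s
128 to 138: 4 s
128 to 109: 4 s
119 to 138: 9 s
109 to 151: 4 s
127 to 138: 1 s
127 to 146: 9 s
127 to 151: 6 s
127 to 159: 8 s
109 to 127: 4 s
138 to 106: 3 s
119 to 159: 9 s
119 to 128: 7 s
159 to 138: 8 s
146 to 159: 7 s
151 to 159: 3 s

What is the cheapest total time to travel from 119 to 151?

7 s

Running Dijkstra from 119:
119: 0
146: 1  (via 119)
109: 4  (via 146)
128: 5  (via 146)
151: 7  (via 146)
Shortest route: 119–146–151 = 7 s.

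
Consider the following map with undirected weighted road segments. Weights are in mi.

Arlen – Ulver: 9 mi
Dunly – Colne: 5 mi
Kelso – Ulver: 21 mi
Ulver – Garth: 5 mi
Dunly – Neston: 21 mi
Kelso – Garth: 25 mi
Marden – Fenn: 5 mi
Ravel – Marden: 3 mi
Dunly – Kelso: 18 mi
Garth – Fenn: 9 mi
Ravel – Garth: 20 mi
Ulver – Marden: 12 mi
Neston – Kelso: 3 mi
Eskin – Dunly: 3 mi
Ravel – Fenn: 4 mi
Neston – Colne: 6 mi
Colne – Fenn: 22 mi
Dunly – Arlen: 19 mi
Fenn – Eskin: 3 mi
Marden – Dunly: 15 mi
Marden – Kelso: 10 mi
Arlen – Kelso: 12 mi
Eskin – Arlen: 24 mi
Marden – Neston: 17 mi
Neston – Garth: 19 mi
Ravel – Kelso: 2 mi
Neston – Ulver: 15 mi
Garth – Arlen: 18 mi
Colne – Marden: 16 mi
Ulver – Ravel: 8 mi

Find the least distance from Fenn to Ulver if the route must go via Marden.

Best Fenn to Marden: Fenn → Marden costing 5
Best Marden to Ulver: Marden → Ravel → Ulver costing 11
Total via Marden: 5 + 11 = 16 mi.

16 mi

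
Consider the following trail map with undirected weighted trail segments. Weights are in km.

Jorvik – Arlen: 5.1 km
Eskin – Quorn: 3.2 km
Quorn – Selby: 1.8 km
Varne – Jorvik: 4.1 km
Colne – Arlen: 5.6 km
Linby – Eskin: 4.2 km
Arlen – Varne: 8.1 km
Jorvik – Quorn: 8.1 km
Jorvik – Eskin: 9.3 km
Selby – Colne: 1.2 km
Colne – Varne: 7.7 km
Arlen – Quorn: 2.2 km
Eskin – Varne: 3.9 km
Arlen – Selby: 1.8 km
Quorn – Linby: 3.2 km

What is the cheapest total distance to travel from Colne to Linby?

Enumerating some paths:
Colne - Selby - Arlen - Quorn - Linby: 1.2+1.8+2.2+3.2 = 8.4
Colne - Selby - Quorn - Linby: 1.2+1.8+3.2 = 6.2
The minimum is 6.2 km via Colne - Selby - Quorn - Linby.

6.2 km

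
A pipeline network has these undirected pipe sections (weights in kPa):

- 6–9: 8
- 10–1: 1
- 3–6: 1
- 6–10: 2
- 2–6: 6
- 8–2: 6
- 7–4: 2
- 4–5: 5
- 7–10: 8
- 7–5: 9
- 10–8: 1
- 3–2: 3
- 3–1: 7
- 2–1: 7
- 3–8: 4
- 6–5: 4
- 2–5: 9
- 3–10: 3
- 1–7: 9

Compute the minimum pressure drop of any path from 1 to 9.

Compare a few routes:
1–10–8–3–6–9: 1+1+4+1+8 = 15
1–10–3–6–9: 1+3+1+8 = 13
1–10–6–9: 1+2+8 = 11
Cheapest is 1–10–6–9 at 11 kPa.

11 kPa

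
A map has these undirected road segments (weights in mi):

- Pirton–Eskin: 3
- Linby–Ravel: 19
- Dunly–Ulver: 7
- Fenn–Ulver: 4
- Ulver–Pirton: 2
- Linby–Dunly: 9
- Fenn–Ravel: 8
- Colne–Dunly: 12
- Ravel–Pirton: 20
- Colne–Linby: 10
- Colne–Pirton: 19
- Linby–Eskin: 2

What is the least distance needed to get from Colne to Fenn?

21 mi

Running Dijkstra from Colne:
Colne: 0
Linby: 10  (via Colne)
Eskin: 12  (via Linby)
Dunly: 12  (via Colne)
Pirton: 15  (via Eskin)
Ulver: 17  (via Pirton)
Fenn: 21  (via Ulver)
Shortest route: Colne → Linby → Eskin → Pirton → Ulver → Fenn = 21 mi.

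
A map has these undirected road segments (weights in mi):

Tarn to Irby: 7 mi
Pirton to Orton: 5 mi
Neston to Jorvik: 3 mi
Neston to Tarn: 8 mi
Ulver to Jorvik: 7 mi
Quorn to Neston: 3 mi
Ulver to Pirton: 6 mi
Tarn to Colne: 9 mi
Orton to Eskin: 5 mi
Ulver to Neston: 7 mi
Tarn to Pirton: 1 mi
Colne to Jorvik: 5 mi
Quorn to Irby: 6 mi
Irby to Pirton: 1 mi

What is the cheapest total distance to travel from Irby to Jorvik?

12 mi

Running Dijkstra from Irby:
Irby: 0
Pirton: 1  (via Irby)
Tarn: 2  (via Pirton)
Orton: 6  (via Pirton)
Quorn: 6  (via Irby)
Ulver: 7  (via Pirton)
Neston: 9  (via Quorn)
Colne: 11  (via Tarn)
Eskin: 11  (via Orton)
Jorvik: 12  (via Neston)
Shortest route: Irby → Quorn → Neston → Jorvik = 12 mi.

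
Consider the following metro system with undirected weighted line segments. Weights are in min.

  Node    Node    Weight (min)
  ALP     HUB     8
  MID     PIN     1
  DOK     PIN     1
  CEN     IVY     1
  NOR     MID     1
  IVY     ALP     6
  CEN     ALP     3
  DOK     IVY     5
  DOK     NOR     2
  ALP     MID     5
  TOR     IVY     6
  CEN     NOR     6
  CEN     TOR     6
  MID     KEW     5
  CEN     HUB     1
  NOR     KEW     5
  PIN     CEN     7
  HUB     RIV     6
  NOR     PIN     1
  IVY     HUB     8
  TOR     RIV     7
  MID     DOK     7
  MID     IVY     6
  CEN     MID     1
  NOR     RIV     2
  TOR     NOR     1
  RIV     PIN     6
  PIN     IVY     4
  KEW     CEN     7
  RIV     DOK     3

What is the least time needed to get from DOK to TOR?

Compare a few routes:
DOK - PIN - MID - NOR - TOR: 1+1+1+1 = 4
DOK - RIV - NOR - TOR: 3+2+1 = 6
DOK - NOR - TOR: 2+1 = 3
The minimum is 3 min via DOK - NOR - TOR.

3 min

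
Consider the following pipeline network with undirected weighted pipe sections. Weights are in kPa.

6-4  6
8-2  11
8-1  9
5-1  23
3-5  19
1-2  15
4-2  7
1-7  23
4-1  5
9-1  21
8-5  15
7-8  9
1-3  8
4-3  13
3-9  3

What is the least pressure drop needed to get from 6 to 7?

29 kPa

Running Dijkstra from 6:
6: 0
4: 6  (via 6)
1: 11  (via 4)
2: 13  (via 4)
3: 19  (via 4)
8: 20  (via 1)
9: 22  (via 3)
7: 29  (via 8)
Shortest route: 6–4–1–8–7 = 29 kPa.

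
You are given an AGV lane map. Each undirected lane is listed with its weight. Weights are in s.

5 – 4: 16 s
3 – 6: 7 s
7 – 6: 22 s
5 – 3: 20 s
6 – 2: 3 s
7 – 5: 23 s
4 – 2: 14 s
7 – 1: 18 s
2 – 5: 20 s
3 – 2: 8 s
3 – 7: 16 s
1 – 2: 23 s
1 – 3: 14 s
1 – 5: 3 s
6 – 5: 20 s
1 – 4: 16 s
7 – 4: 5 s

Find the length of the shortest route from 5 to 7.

Shortest distances from 5:
5: 0
1: 3  (via 5)
4: 16  (via 5)
3: 17  (via 1)
2: 20  (via 5)
6: 20  (via 5)
7: 21  (via 1)
Shortest route: 5–1–7 = 21 s.

21 s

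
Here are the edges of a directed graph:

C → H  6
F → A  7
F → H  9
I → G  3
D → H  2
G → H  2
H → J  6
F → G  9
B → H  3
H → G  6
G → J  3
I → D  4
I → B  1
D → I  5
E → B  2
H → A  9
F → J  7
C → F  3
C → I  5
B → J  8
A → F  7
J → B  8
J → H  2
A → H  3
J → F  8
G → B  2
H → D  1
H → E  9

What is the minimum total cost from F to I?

Compare a few routes:
F - H - D - I: 9+1+5 = 15
F - A - H - D - I: 7+3+1+5 = 16
The minimum is 15 via F - H - D - I.

15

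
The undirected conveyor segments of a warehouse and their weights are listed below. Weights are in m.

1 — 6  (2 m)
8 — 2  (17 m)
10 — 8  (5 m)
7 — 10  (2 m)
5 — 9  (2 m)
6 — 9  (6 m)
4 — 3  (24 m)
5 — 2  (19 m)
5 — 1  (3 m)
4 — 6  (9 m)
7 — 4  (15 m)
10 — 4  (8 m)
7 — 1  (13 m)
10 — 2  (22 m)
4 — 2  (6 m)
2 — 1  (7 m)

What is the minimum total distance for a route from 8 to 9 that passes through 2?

29 m

Shortest 8→2: 8 → 2 = 17
Shortest 2→9: 2 → 1 → 5 → 9 = 12
Total via 2: 17 + 12 = 29 m.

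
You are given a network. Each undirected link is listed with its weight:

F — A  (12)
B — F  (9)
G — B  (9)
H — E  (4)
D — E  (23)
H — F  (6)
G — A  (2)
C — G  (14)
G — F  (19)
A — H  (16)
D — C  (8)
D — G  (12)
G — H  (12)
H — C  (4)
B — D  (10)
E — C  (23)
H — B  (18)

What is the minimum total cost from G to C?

14

Compare a few routes:
G–H–C: 12+4 = 16
G–C: 14 = 14
G–A–H–C: 2+16+4 = 22
G–D–C: 12+8 = 20
Cheapest is G–C at 14.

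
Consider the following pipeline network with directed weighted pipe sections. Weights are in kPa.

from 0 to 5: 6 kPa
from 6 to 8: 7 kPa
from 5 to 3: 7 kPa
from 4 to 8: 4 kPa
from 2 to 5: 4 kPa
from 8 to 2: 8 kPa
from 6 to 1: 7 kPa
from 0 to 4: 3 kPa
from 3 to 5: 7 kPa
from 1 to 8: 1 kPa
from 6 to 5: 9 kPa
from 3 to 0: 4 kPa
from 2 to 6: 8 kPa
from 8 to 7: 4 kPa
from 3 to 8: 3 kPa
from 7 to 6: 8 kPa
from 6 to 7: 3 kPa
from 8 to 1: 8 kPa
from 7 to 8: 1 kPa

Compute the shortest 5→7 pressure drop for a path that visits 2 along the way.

Best 5 to 2: 5–3–8–2 costing 18
Shortest 2→7: 2–6–7 = 11
Total via 2: 18 + 11 = 29 kPa.

29 kPa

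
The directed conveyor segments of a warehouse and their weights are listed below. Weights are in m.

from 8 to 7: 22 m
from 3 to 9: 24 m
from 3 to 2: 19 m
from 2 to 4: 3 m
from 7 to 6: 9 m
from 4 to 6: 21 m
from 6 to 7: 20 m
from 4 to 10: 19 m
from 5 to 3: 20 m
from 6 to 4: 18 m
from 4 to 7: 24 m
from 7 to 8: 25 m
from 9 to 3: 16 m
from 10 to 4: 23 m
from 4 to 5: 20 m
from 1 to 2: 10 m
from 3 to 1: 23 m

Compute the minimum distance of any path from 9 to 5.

58 m

Candidate routes:
9 → 3 → 2 → 4 → 5: 16+19+3+20 = 58
9 → 3 → 1 → 2 → 4 → 5: 16+23+10+3+20 = 72
The minimum is 58 m via 9 → 3 → 2 → 4 → 5.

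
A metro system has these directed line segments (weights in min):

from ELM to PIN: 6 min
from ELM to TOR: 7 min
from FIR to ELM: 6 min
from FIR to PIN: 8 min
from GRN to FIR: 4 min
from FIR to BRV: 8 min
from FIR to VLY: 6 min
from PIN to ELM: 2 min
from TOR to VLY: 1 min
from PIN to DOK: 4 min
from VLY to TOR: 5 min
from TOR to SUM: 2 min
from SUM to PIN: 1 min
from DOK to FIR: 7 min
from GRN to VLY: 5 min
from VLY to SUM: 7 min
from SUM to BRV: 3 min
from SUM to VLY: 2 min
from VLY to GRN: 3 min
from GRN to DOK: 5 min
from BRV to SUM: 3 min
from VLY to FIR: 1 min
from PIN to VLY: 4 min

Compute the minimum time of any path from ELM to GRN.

Enumerating some paths:
ELM → TOR → SUM → PIN → VLY → GRN: 7+2+1+4+3 = 17
ELM → TOR → SUM → VLY → GRN: 7+2+2+3 = 14
ELM → PIN → VLY → GRN: 6+4+3 = 13
ELM → TOR → VLY → GRN: 7+1+3 = 11
The minimum is 11 min via ELM → TOR → VLY → GRN.

11 min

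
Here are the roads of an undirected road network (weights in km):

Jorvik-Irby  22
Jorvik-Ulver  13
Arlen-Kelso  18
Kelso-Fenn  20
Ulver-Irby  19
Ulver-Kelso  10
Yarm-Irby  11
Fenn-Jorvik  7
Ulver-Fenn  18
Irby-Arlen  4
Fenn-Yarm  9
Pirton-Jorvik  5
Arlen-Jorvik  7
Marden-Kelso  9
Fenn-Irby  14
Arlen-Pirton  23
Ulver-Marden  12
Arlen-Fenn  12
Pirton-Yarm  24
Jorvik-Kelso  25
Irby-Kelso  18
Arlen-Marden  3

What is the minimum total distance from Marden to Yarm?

Settle nodes by increasing distance from Marden:
Marden: 0
Arlen: 3  (via Marden)
Irby: 7  (via Arlen)
Kelso: 9  (via Marden)
Jorvik: 10  (via Arlen)
Ulver: 12  (via Marden)
Fenn: 15  (via Arlen)
Pirton: 15  (via Jorvik)
Yarm: 18  (via Irby)
Shortest route: Marden → Arlen → Irby → Yarm = 18 km.

18 km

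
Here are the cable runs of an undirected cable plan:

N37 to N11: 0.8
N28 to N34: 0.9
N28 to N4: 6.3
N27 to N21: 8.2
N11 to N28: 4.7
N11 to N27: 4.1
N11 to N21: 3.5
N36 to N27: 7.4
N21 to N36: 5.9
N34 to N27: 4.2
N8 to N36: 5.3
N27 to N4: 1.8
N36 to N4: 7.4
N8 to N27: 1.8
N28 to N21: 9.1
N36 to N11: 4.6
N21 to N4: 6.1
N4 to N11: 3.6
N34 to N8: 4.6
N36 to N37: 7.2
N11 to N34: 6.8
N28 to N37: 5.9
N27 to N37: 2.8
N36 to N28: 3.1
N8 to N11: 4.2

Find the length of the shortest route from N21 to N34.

9.1

Settle nodes by increasing distance from N21:
N21: 0
N11: 3.5  (via N21)
N37: 4.3  (via N11)
N36: 5.9  (via N21)
N4: 6.1  (via N21)
N27: 7.1  (via N37)
N8: 7.7  (via N11)
N28: 8.2  (via N11)
N34: 9.1  (via N28)
Shortest route: N21 → N11 → N28 → N34 = 9.1.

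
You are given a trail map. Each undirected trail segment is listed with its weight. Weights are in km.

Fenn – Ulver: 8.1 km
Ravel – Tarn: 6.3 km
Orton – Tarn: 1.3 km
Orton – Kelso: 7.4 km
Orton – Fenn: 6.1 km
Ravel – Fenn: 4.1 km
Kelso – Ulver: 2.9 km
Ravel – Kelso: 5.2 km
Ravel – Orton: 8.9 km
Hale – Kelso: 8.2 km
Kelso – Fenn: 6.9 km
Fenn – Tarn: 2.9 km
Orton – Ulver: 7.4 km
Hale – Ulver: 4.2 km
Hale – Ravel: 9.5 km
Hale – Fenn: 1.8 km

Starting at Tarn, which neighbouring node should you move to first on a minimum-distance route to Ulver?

Compare a few routes:
Tarn → Fenn → Hale → Ulver: 2.9+1.8+4.2 = 8.9
Tarn → Fenn → Ulver: 2.9+8.1 = 11
Tarn → Orton → Ulver: 1.3+7.4 = 8.7
The minimum is 8.7 km via Tarn → Orton → Ulver.
So from Tarn the first move is to Orton.

Orton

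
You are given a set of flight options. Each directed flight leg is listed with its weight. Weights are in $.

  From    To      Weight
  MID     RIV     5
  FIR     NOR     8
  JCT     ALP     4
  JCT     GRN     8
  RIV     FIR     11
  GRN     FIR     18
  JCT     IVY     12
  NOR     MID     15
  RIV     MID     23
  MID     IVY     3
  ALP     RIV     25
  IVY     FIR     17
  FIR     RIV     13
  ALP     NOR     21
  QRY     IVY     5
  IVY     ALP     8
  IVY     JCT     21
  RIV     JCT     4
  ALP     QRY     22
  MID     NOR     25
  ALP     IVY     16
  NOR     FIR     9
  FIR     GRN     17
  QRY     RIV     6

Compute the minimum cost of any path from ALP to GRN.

$37

Running Dijkstra from ALP:
ALP: 0
IVY: 16  (via ALP)
NOR: 21  (via ALP)
QRY: 22  (via ALP)
RIV: 25  (via ALP)
JCT: 29  (via RIV)
FIR: 30  (via NOR)
MID: 36  (via NOR)
GRN: 37  (via JCT)
Shortest route: ALP → RIV → JCT → GRN = $37.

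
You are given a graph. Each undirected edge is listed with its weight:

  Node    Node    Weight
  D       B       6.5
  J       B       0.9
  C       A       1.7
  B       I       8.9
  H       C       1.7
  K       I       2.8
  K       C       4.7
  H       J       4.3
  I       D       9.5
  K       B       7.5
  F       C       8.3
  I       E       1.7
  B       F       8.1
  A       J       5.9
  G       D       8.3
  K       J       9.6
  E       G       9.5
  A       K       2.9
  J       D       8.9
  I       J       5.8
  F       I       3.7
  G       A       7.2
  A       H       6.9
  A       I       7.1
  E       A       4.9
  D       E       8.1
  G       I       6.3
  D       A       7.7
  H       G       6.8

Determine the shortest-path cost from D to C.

Settle nodes by increasing distance from D:
D: 0
B: 6.5  (via D)
J: 7.4  (via B)
A: 7.7  (via D)
E: 8.1  (via D)
G: 8.3  (via D)
C: 9.4  (via A)
Shortest route: D → A → C = 9.4.

9.4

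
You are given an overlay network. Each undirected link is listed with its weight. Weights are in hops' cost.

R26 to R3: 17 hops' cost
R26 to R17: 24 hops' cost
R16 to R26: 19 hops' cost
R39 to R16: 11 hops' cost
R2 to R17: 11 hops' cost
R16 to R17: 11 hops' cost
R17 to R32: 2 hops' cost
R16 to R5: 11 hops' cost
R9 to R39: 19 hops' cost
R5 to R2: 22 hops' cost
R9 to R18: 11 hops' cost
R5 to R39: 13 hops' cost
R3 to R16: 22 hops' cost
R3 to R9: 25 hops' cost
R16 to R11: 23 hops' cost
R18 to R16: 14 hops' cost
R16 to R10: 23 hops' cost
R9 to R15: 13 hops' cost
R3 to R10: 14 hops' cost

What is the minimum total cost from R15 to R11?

61 hops' cost

Shortest distances from R15:
R15: 0
R9: 13  (via R15)
R18: 24  (via R9)
R39: 32  (via R9)
R16: 38  (via R18)
R3: 38  (via R9)
R5: 45  (via R39)
R17: 49  (via R16)
R32: 51  (via R17)
R10: 52  (via R3)
R26: 55  (via R3)
R2: 60  (via R17)
R11: 61  (via R16)
Shortest route: R15–R9–R18–R16–R11 = 61 hops' cost.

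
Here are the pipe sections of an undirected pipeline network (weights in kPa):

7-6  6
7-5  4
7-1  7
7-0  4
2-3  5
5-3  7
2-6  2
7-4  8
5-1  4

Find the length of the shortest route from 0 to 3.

Candidate routes:
0 - 7 - 6 - 2 - 3: 4+6+2+5 = 17
0 - 7 - 5 - 3: 4+4+7 = 15
The minimum is 15 kPa via 0 - 7 - 5 - 3.

15 kPa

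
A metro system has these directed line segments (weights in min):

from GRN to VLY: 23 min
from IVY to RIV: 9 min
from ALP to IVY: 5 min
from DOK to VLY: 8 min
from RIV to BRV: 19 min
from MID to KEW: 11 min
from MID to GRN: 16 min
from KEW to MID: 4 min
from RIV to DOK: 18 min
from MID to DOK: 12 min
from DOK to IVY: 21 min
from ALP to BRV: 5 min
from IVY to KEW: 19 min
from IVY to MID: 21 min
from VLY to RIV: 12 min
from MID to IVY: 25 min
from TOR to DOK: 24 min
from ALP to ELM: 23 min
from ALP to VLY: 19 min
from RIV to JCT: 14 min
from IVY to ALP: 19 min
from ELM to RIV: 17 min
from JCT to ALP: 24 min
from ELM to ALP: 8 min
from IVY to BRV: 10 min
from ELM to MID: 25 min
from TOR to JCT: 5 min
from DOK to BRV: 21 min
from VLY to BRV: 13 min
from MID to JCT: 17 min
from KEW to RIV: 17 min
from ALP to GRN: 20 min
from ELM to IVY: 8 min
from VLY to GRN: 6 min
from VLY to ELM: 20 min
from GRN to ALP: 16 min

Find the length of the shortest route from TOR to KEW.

Candidate routes:
TOR → DOK → IVY → KEW: 24+21+19 = 64
TOR → JCT → ALP → IVY → KEW: 5+24+5+19 = 53
Cheapest is TOR → JCT → ALP → IVY → KEW at 53 min.

53 min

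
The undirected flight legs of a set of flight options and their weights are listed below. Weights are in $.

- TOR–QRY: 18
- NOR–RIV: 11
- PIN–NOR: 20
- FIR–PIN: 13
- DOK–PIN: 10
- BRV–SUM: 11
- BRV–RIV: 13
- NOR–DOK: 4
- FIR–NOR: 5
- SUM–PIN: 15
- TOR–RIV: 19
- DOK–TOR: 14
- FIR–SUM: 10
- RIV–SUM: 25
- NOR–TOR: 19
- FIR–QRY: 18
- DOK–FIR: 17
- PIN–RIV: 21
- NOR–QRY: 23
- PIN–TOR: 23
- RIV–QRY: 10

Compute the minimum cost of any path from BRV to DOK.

Enumerating some paths:
BRV–SUM–PIN–DOK: 11+15+10 = 36
BRV–SUM–FIR–DOK: 11+10+17 = 38
BRV–RIV–NOR–DOK: 13+11+4 = 28
BRV–SUM–FIR–NOR–DOK: 11+10+5+4 = 30
Cheapest is BRV–RIV–NOR–DOK at $28.

$28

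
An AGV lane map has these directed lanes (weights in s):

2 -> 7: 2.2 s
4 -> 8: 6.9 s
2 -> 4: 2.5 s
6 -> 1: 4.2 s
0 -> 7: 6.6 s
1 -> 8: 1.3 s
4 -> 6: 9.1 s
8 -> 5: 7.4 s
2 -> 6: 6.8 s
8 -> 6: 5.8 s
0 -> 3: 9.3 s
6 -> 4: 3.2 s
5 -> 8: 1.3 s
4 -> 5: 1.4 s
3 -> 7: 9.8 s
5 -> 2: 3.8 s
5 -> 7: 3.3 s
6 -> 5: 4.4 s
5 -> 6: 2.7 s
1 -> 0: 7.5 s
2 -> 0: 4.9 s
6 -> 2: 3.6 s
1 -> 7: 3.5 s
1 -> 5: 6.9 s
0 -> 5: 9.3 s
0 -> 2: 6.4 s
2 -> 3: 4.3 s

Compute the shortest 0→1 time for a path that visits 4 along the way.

Shortest 0→4: 0 → 2 → 4 = 8.9
Best 4 to 1: 4 → 5 → 6 → 1 costing 8.3
Total via 4: 8.9 + 8.3 = 17.2 s.

17.2 s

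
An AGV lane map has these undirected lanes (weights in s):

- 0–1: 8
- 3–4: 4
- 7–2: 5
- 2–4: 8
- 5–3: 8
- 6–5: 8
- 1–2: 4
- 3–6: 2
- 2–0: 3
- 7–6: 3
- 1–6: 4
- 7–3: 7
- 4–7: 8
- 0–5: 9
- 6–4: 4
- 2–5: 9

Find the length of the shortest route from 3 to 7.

Shortest distances from 3:
3: 0
6: 2  (via 3)
4: 4  (via 3)
7: 5  (via 6)
Shortest route: 3 → 6 → 7 = 5 s.

5 s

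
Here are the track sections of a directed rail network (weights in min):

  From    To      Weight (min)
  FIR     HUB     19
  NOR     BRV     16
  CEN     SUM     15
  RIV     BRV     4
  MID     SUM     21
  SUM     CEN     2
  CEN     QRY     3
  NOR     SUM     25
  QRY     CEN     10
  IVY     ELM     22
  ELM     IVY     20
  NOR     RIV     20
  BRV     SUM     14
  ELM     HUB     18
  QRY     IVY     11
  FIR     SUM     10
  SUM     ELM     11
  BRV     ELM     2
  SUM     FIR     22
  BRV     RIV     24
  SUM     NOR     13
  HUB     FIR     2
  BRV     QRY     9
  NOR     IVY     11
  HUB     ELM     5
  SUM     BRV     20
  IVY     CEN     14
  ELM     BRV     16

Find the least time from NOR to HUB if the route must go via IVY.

51 min

Shortest NOR→IVY: NOR–IVY = 11
Shortest IVY→HUB: IVY–ELM–HUB = 40
Total via IVY: 11 + 40 = 51 min.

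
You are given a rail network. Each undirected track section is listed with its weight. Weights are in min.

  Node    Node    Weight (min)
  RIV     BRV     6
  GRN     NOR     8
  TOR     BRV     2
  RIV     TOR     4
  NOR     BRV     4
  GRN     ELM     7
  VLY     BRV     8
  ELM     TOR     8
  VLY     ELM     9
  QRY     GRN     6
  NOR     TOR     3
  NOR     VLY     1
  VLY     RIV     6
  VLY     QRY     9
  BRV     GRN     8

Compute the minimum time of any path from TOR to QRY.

13 min

Candidate routes:
TOR - NOR - VLY - QRY: 3+1+9 = 13
TOR - BRV - NOR - VLY - QRY: 2+4+1+9 = 16
TOR - BRV - GRN - QRY: 2+8+6 = 16
The minimum is 13 min via TOR - NOR - VLY - QRY.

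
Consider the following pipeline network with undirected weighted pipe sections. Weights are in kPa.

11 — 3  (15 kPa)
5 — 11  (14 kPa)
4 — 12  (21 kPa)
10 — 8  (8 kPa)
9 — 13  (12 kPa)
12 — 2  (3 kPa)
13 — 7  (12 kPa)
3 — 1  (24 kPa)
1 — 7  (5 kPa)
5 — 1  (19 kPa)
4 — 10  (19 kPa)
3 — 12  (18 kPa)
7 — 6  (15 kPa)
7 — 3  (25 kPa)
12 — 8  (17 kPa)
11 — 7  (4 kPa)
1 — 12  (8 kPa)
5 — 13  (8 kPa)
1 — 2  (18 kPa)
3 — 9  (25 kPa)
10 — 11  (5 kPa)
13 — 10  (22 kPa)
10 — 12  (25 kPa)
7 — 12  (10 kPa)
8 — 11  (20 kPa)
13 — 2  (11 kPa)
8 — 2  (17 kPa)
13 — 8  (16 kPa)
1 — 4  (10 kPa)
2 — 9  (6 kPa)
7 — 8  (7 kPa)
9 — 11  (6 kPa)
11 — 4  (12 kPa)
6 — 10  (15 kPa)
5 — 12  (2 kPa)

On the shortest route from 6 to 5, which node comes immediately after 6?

Compare a few routes:
6 - 10 - 11 - 5: 15+5+14 = 34
6 - 7 - 11 - 5: 15+4+14 = 33
6 - 7 - 12 - 5: 15+10+2 = 27
6 - 7 - 1 - 12 - 5: 15+5+8+2 = 30
The minimum is 27 kPa via 6 - 7 - 12 - 5.
So from 6 the first move is to 7.

7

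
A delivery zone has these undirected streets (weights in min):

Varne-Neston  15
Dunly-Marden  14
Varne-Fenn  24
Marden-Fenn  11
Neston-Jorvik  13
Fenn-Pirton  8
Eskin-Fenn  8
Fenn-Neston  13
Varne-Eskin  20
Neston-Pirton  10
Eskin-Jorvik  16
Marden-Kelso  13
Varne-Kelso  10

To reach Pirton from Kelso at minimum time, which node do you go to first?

Enumerating some paths:
Kelso–Varne–Neston–Pirton: 10+15+10 = 35
Kelso–Marden–Fenn–Pirton: 13+11+8 = 32
Cheapest is Kelso–Marden–Fenn–Pirton at 32 min.
So from Kelso the first move is to Marden.

Marden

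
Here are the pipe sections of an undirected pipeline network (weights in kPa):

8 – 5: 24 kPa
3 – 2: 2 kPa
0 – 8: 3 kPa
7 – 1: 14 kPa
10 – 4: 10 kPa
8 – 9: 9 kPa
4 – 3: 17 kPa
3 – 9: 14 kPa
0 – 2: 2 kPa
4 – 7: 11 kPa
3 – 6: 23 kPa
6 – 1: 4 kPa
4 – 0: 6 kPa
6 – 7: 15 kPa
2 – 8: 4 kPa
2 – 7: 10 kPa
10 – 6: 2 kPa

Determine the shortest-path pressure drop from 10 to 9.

28 kPa

Settle nodes by increasing distance from 10:
10: 0
6: 2  (via 10)
1: 6  (via 6)
4: 10  (via 10)
0: 16  (via 4)
7: 17  (via 6)
2: 18  (via 0)
8: 19  (via 0)
3: 20  (via 2)
9: 28  (via 8)
Shortest route: 10–4–0–8–9 = 28 kPa.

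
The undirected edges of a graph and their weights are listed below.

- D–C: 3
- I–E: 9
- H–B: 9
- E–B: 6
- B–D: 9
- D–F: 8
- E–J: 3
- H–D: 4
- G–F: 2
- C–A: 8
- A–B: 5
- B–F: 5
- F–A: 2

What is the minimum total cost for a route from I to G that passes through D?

Best I to D: I–E–B–D costing 24
Best D to G: D–F–G costing 10
Total via D: 24 + 10 = 34.

34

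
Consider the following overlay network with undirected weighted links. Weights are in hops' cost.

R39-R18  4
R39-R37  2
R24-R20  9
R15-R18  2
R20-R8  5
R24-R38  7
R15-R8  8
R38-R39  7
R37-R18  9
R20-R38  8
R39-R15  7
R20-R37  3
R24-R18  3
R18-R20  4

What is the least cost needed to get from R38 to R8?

Settle nodes by increasing distance from R38:
R38: 0
R39: 7  (via R38)
R24: 7  (via R38)
R20: 8  (via R38)
R37: 9  (via R39)
R18: 10  (via R24)
R15: 12  (via R18)
R8: 13  (via R20)
Shortest route: R38 → R20 → R8 = 13 hops' cost.

13 hops' cost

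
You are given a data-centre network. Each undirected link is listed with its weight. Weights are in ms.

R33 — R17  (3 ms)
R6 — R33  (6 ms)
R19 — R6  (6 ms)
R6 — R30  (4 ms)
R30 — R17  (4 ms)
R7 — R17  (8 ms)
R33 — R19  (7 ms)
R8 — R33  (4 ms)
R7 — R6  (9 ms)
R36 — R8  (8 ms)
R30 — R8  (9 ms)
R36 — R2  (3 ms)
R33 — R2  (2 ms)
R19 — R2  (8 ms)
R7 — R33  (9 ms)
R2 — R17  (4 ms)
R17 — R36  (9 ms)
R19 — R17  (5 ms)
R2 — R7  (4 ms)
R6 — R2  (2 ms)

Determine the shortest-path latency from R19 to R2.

Shortest distances from R19:
R19: 0
R17: 5  (via R19)
R6: 6  (via R19)
R33: 7  (via R19)
R2: 8  (via R19)
Shortest route: R19–R2 = 8 ms.

8 ms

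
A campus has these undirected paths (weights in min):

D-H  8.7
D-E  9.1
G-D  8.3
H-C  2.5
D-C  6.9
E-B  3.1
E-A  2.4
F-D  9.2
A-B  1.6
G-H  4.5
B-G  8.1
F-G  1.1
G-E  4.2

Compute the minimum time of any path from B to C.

14.3 min

Running Dijkstra from B:
B: 0
A: 1.6  (via B)
E: 3.1  (via B)
G: 7.3  (via E)
F: 8.4  (via G)
H: 11.8  (via G)
D: 12.2  (via E)
C: 14.3  (via H)
Shortest route: B–E–G–H–C = 14.3 min.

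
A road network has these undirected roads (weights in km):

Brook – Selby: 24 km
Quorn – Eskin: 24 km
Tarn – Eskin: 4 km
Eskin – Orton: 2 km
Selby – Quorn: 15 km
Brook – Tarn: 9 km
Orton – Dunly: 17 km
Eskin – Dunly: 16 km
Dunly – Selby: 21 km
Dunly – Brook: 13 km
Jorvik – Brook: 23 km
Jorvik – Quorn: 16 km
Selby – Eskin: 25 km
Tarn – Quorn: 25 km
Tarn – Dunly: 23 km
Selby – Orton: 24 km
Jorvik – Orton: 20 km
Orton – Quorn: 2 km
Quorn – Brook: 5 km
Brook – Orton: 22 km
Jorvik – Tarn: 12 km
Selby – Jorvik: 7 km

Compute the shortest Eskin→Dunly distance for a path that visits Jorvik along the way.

Best Eskin to Jorvik: Eskin → Tarn → Jorvik costing 16
Shortest Jorvik→Dunly: Jorvik → Selby → Dunly = 28
Total via Jorvik: 16 + 28 = 44 km.

44 km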